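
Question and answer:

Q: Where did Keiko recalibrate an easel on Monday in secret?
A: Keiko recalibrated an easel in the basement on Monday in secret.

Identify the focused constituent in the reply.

in the basement

The wh-word "where" asks about the location.
In the answer, "Keiko", "an easel", "on Monday" and "in secret" are given — repeated from the question.
The constituent filling the location gap is "in the basement"; that is the focus and would carry nuclear stress.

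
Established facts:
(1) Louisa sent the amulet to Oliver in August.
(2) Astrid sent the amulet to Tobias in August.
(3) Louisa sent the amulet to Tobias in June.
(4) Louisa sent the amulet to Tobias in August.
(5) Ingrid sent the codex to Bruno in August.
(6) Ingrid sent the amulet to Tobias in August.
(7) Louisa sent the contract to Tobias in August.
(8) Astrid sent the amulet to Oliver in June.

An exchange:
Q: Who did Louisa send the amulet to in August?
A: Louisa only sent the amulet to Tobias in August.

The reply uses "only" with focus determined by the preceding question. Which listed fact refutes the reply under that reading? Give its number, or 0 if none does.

The question "Who did ... to ...?" targets the recipient, so in the reply the focus falls on "Tobias".
So "only" ranges over recipients; the rest (same agent, thing, setting (Louisa / the amulet / in August)) is presupposed.
Fact (1) shares the background with a different recipient (Oliver) — counterexample.
(Fact (3) would refute a reading with focus on the setting — but that is not what the question asks.)

1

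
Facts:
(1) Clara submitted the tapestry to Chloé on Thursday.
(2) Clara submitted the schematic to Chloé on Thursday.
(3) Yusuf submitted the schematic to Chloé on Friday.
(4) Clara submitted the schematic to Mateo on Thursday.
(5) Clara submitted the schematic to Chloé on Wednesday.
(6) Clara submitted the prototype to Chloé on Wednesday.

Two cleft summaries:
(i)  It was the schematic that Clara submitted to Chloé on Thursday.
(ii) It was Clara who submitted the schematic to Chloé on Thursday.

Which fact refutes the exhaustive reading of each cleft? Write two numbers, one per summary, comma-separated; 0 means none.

1, 0

(i): focus "the schematic". Looking for same agent, recipient, setting (Clara / Chloé / on Thursday) with some other thing — fact (1) has the tapestry there. Refuted.
(ii): focus "Clara". No fact shares same thing, recipient, setting (the schematic / Chloé / on Thursday) with a different agent. 0.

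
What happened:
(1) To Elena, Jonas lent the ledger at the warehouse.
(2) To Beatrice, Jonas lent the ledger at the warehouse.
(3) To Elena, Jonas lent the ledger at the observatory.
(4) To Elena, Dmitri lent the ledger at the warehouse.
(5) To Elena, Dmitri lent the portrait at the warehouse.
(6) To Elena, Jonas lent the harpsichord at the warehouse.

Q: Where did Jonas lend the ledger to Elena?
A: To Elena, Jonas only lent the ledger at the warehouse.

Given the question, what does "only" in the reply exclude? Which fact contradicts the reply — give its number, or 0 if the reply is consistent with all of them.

3

Answering "Where did ...?" puts focus on the setting — here, "at the warehouse".
"Only" then excludes alternative settings while the background — same agent, thing, recipient (Jonas / the ledger / Elena) — is held fixed.
Fact (3) shares the background with a different setting (at the observatory) — counterexample.
(Fact (6) would refute a reading with focus on the thing — but that is not what the question asks.)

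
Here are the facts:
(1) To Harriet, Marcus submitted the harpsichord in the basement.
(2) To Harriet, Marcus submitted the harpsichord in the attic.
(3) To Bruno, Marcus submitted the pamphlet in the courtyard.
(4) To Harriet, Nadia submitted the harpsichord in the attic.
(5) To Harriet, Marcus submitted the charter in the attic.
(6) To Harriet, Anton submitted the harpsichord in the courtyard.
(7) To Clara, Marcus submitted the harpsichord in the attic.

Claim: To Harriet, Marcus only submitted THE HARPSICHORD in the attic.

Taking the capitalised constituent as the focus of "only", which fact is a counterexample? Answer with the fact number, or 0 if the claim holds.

Focus (in capitals) is "the harpsichord" — the thing. "Only" excludes alternative things while holding fixed agent = Marcus, recipient = Harriet, setting = in the attic.
Fact (5) matches on agent = Marcus, recipient = Harriet, setting = in the attic, but has thing = the charter instead. That refutes the claim.

5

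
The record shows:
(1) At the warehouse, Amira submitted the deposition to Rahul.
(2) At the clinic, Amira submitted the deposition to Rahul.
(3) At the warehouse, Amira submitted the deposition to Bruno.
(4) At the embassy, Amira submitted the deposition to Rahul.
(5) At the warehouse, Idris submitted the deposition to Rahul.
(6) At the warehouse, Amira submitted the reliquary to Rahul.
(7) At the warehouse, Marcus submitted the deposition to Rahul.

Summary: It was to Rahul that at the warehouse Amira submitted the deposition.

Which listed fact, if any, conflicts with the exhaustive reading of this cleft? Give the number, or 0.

3

Focus of the cleft: "Rahul" (the recipient). Presupposed background: same agent, thing, setting (Amira / the deposition / at the warehouse).
The exhaustive reading says no other recipient fits that background.
But fact (3) also has same agent, thing, setting (Amira / the deposition / at the warehouse), with recipient = Bruno — so the exhaustive reading fails.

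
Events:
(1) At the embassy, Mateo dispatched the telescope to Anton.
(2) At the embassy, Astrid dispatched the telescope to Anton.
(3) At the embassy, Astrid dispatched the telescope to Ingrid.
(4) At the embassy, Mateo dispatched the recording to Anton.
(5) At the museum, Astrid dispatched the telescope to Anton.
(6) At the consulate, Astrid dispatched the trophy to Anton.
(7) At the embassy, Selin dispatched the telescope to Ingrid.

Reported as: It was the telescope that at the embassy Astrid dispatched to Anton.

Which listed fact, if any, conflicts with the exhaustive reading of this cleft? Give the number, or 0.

0

Focus of the cleft: "the telescope" (the thing). Presupposed background: Astrid as agent and Anton as recipient and at the embassy as setting.
Exhaustivity: the telescope is the only thing satisfying that background.
No listed fact matches the background with a different thing. Exhaustivity holds.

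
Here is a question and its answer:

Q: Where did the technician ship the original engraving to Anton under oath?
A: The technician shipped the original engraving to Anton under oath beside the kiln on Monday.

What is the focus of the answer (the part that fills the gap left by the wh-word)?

beside the kiln

The wh-word "where" asks about the location.
In the answer, "the technician", "the original engraving", "to Anton" and "under oath" are given — repeated from the question.
"on Monday" is also new, but it specifies the time, which is not what the question asks about — so it is not the focus.
The constituent filling the location gap is "beside the kiln"; that is the focus.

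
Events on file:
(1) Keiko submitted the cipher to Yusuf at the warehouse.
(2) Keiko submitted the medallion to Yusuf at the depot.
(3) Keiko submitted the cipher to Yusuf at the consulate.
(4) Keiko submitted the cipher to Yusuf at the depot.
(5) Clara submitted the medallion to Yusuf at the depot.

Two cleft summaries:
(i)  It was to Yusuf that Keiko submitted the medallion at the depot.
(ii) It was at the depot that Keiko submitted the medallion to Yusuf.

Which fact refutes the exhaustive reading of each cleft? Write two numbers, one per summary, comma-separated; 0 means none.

Summary (i) focuses "Yusuf" (the recipient); background same agent, thing, setting (Keiko / the medallion / at the depot). No fact matches that background with a different recipient, so 0.
Summary (ii) focuses "at the depot" (the setting); background same agent, thing, recipient (Keiko / the medallion / Yusuf). No fact matches that background with a different setting, so 0.

0, 0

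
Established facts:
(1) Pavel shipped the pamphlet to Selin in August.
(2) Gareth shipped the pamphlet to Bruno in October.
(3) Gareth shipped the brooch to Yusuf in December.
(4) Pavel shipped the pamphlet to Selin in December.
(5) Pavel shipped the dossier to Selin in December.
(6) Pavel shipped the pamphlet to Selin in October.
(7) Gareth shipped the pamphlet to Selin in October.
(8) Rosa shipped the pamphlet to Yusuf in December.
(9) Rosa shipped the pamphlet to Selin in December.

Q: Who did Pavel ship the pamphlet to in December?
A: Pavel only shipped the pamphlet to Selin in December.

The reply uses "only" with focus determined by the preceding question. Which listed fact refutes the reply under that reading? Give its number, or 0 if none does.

0

The question "Who did ... to ...?" targets the recipient, so in the reply the focus falls on "Selin".
"Only" then excludes alternative recipients while the background — agent = Pavel, thing = the pamphlet, setting = in December — is held fixed.
No listed fact shares that background with another recipient. Nothing contradicts the reply.
(Fact (1) would refute a reading with focus on the setting — but that is not what the question asks.)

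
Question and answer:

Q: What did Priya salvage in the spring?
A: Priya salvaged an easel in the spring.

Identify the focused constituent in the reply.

The wh-word "what" asks about the direct object.
In the answer, "Priya" and "in the spring" are given — repeated from the question.
The constituent filling the direct object gap is "an easel"; that is the focus and would carry nuclear stress.

an easel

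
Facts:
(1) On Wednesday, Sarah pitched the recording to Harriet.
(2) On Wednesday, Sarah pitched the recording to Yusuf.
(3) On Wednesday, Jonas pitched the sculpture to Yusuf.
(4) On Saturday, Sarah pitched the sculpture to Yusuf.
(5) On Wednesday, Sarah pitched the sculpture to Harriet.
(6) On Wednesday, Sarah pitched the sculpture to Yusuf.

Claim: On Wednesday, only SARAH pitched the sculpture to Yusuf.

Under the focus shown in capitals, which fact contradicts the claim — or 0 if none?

Focus (in capitals) is "Sarah" — the agent. "Only" excludes alternative agents while holding fixed the sculpture as thing and Yusuf as recipient and on Wednesday as setting.
Fact (3) shares the background but differs in agent (Jonas) — a counterexample.

3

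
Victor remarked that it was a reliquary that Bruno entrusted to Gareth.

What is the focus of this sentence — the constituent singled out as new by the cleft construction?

In an it-cleft "It was X that/who ...", the clefted constituent X is the focus; the that/who-clause expresses the presupposed open proposition.
Here the focus is "a reliquary". The backgrounded (presupposed) material includes "Bruno" and "to Gareth".

a reliquary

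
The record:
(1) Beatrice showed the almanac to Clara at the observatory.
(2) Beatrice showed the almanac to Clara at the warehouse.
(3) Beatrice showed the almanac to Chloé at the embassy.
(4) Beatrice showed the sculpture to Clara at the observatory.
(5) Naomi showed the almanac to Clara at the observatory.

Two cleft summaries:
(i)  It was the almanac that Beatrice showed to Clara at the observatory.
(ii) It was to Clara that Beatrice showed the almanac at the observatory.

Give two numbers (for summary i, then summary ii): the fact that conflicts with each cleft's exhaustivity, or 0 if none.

(i): focus "the almanac". Looking for Beatrice as agent and Clara as recipient and at the observatory as setting with some other thing — fact (4) has the sculpture there. Refuted.
(ii): focus "Clara". No fact shares Beatrice as agent and the almanac as thing and at the observatory as setting with a different recipient. 0.

4, 0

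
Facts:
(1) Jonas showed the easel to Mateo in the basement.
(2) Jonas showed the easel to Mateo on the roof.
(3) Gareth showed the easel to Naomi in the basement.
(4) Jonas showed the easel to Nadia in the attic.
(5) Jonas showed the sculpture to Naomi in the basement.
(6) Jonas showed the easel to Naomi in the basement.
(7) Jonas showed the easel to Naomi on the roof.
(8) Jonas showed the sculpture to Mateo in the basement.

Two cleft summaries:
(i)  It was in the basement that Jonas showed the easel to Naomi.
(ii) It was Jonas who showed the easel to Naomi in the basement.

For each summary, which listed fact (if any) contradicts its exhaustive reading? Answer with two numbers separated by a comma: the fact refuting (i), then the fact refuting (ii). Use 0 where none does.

7, 3

(i): focus "in the basement". Looking for same agent, thing, recipient (Jonas / the easel / Naomi) with some other setting — fact (7) has on the roof there. Refuted.
(ii): focus "Jonas". Looking for same thing, recipient, setting (the easel / Naomi / in the basement) with some other agent — fact (3) has Gareth there. Refuted.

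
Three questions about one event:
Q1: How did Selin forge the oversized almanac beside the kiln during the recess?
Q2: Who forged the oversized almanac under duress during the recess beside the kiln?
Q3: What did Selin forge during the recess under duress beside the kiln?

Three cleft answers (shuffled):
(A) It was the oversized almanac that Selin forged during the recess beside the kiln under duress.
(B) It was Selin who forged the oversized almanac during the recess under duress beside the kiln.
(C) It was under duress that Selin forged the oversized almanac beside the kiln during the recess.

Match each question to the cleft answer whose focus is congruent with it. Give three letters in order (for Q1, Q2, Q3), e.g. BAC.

CBA

Q1 asks about the manner; cleft (C) focuses "under duress", which is the manner — so Q1 → C.
Q2 asks about the subject (agent); cleft (B) focuses "Selin", which is the subject (agent) — so Q2 → B.
Q3 asks about the direct object; cleft (A) focuses "the oversized almanac", which is the direct object — so Q3 → A.
Mapping: Q1→C, Q2→B, Q3→A.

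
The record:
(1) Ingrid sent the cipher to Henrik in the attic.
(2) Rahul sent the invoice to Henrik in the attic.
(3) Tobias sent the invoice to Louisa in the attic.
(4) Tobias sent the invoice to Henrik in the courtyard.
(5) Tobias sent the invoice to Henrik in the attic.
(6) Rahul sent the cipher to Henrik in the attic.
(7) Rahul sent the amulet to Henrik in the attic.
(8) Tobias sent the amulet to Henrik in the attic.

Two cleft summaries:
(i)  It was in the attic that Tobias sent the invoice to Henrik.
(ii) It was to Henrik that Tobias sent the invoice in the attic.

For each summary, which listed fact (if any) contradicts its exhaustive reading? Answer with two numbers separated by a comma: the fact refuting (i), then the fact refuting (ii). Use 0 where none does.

(i): focus "in the attic". Looking for same agent, thing, recipient (Tobias / the invoice / Henrik) with some other setting — fact (4) has in the courtyard there. Refuted.
(ii): focus "Henrik". Looking for same agent, thing, setting (Tobias / the invoice / in the attic) with some other recipient — fact (3) has Louisa there. Refuted.

4, 3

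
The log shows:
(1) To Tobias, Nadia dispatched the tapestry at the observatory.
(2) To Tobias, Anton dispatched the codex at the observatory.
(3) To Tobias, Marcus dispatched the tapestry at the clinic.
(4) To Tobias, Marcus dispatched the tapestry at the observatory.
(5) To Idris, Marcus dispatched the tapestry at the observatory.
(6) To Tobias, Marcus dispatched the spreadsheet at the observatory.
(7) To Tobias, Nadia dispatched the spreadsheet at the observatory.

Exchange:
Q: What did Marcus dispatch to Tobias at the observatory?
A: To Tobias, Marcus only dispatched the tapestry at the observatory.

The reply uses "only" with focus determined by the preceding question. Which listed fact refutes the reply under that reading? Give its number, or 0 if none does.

The question "What did ...?" targets the thing, so in the reply the focus falls on "the tapestry".
So "only" ranges over things; the rest (Marcus as agent and Tobias as recipient and at the observatory as setting) is presupposed.
Fact (6) keeps Marcus as agent and Tobias as recipient and at the observatory as setting but has thing = the spreadsheet; that refutes the reply.
(Fact (3) would refute a reading with focus on the setting — but that is not what the question asks.)

6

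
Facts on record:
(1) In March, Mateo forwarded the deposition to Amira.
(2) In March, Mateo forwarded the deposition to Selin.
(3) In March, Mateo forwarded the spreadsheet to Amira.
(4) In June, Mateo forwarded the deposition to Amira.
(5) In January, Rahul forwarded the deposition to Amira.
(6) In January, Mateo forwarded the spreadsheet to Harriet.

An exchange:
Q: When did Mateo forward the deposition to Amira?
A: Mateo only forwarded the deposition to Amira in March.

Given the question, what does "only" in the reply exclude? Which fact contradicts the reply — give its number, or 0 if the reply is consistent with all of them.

4

The question "When did ...?" targets the setting, so in the reply the focus falls on "in March".
"Only" then excludes alternative settings while the background — Mateo as agent and the deposition as thing and Amira as recipient — is held fixed.
Fact (4) keeps Mateo as agent and the deposition as thing and Amira as recipient but has setting = in June; that refutes the reply.
(Fact (3) would refute a reading with focus on the thing — but that is not what the question asks.)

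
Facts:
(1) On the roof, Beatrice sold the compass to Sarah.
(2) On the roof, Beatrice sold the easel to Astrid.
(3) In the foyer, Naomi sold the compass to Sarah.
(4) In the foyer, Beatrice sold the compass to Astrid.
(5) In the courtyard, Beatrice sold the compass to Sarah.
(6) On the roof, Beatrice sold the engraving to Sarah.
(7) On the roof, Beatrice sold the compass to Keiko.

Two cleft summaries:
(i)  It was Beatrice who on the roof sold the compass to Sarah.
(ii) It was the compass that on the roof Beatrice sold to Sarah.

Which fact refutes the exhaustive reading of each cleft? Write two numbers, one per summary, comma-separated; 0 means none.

Summary (i) focuses "Beatrice" (the agent); background same thing, recipient, setting (the compass / Sarah / on the roof). No fact matches that background with a different agent, so 0.
Summary (ii) focuses "the compass" (the thing); background same agent, recipient, setting (Beatrice / Sarah / on the roof). Fact (6) matches that background with thing = the engraving — refutes (ii).

0, 6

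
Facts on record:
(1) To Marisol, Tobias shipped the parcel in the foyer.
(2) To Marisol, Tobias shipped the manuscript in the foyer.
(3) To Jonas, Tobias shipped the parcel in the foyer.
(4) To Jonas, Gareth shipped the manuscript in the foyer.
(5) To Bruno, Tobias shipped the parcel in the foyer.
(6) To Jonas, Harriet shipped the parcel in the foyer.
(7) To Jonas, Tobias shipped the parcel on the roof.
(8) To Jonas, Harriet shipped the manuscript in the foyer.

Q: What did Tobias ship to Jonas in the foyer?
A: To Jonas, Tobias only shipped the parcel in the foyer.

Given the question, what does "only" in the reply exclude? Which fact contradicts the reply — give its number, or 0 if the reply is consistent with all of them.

The question "What did ...?" targets the thing, so in the reply the focus falls on "the parcel".
So "only" ranges over things; the rest (same agent, recipient, setting (Tobias / Jonas / in the foyer)) is presupposed.
No fact keeps same agent, recipient, setting (Tobias / Jonas / in the foyer) while changing the thing; every other fact differs on something backgrounded. The reply stands.
(Fact (1) would refute a reading with focus on the recipient — but that is not what the question asks.)

0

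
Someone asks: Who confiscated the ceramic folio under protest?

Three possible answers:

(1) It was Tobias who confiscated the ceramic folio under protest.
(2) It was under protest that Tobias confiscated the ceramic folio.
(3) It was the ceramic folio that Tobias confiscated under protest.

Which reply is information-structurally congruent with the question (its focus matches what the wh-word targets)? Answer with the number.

1

The question word "who" targets the subject (agent).
Option (1) clefts "Tobias" — that matches what the question asks about.
Option (2) clefts "under protest" — the manner, not what was asked.
Option (3) clefts "the ceramic folio" — the direct object, not what was asked.
So the congruent reply is (1).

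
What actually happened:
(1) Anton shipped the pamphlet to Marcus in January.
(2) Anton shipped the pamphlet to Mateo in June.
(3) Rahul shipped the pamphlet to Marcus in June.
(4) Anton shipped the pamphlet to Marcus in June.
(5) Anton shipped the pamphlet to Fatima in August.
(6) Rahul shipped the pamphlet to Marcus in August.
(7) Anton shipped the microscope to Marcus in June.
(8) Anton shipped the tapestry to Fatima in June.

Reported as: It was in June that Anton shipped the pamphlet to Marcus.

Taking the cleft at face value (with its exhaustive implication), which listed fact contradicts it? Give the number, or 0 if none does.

The cleft puts "in June" in focus and presupposes the open proposition with Anton as agent and the pamphlet as thing and Marcus as recipient.
The exhaustive reading says no other setting fits that background.
But fact (1) also has Anton as agent and the pamphlet as thing and Marcus as recipient, with setting = in January — so the exhaustive reading fails.

1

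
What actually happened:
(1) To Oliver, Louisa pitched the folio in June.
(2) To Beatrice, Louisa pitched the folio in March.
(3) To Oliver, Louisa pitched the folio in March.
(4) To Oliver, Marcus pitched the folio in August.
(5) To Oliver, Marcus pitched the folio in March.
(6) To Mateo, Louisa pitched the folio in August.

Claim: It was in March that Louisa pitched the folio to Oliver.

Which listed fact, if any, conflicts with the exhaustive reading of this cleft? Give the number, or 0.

The cleft puts "in March" in focus and presupposes the open proposition with same agent, thing, recipient (Louisa / the folio / Oliver).
Exhaustivity: in March is the only setting satisfying that background.
But fact (1) also has same agent, thing, recipient (Louisa / the folio / Oliver), with setting = in June — so the exhaustive reading fails.

1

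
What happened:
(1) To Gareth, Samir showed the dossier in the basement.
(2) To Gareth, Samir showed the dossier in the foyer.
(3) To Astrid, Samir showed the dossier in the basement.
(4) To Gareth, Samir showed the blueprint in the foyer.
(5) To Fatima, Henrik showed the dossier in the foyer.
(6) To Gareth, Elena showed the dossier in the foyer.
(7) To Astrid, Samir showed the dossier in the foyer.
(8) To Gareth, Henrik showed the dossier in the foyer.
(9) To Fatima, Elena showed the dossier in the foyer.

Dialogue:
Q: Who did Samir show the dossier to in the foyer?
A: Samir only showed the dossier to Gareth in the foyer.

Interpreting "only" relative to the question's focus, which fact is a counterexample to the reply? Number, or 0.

Answering "Who did ... to ...?" puts focus on the recipient — here, "Gareth".
"Only" then excludes alternative recipients while the background — same agent, thing, setting (Samir / the dossier / in the foyer) — is held fixed.
Fact (7) keeps same agent, thing, setting (Samir / the dossier / in the foyer) but has recipient = Astrid; that refutes the reply.
(Fact (1) would refute a reading with focus on the setting — but that is not what the question asks.)

7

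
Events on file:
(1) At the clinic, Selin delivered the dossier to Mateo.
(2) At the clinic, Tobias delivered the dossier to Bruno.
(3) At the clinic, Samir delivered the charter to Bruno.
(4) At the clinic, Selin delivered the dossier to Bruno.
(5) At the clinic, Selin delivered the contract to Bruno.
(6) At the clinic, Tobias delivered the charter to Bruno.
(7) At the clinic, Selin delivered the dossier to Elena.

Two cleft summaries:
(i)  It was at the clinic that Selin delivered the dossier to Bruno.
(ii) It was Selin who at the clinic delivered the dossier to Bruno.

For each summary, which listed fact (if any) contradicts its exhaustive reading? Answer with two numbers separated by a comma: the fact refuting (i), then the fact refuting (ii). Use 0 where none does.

Summary (i) focuses "at the clinic" (the setting); background Selin as agent and the dossier as thing and Bruno as recipient. No fact matches that background with a different setting, so 0.
Summary (ii) focuses "Selin" (the agent); background the dossier as thing and Bruno as recipient and at the clinic as setting. Fact (2) matches that background with agent = Tobias — refutes (ii).

0, 2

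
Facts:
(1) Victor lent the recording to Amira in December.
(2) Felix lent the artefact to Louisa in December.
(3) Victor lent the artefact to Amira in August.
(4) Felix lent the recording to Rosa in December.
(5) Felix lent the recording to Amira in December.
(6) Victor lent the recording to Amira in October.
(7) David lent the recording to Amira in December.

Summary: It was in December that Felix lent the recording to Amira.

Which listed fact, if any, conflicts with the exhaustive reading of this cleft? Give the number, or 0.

0

Focus of the cleft: "in December" (the setting). Presupposed background: same agent, thing, recipient (Felix / the recording / Amira).
The exhaustive reading says no other setting fits that background.
No listed fact matches the background with a different setting. Exhaustivity holds.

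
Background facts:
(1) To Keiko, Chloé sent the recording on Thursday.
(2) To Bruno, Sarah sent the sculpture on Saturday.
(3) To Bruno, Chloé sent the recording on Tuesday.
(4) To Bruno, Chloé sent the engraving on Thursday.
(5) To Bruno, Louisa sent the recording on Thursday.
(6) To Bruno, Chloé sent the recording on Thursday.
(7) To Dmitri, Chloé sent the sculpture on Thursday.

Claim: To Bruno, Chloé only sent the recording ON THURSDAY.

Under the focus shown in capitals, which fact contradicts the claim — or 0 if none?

3

Focus (in capitals) is "on Thursday" — the setting. "Only" excludes alternative settings while holding fixed same agent, thing, recipient (Chloé / the recording / Bruno).
Fact (3) shares the background but differs in setting (on Tuesday) — a counterexample.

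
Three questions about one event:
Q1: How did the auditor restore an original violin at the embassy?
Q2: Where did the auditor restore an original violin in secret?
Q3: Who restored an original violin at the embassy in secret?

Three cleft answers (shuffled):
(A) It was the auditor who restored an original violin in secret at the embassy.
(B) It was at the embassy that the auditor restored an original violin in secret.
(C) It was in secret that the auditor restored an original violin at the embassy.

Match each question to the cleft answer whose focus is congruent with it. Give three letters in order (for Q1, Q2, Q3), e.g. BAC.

Q1 asks about the manner; cleft (C) focuses "in secret", which is the manner — so Q1 → C.
Q2 asks about the location; cleft (B) focuses "at the embassy", which is the location — so Q2 → B.
Q3 asks about the subject (agent); cleft (A) focuses "the auditor", which is the subject (agent) — so Q3 → A.
Mapping: Q1→C, Q2→B, Q3→A.

CBA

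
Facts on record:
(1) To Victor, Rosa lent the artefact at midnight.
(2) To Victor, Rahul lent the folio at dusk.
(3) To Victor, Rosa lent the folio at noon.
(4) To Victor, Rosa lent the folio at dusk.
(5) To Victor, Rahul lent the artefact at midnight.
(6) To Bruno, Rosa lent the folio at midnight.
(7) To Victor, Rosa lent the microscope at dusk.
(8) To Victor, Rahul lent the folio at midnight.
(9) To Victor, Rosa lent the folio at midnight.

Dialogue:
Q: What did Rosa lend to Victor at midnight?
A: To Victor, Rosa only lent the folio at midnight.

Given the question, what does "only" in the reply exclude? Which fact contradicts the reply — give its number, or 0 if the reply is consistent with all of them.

1

Answering "What did ...?" puts focus on the thing — here, "the folio".
So "only" ranges over things; the rest (Rosa as agent and Victor as recipient and at midnight as setting) is presupposed.
Fact (1) keeps Rosa as agent and Victor as recipient and at midnight as setting but has thing = the artefact; that refutes the reply.
(Fact (3) would refute a reading with focus on the setting — but that is not what the question asks.)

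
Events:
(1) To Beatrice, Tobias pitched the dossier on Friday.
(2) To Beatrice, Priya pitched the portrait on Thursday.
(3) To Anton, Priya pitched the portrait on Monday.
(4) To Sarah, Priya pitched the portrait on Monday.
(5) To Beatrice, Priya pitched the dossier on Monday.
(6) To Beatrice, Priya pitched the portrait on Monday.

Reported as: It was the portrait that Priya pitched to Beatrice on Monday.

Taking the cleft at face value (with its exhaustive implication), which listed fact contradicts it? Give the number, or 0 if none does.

5

Focus of the cleft: "the portrait" (the thing). Presupposed background: agent = Priya, recipient = Beatrice, setting = on Monday.
The exhaustive reading says no other thing fits that background.
Fact (5) shares the background but with thing = the dossier; exhaustivity is violated.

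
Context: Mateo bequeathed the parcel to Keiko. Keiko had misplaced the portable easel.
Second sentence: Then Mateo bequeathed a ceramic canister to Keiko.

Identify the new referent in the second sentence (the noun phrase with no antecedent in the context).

"Mateo" and "Keiko" in the second sentence are given — already mentioned in the context.
"a ceramic canister" has no antecedent in the context; it is discourse-new (the indefinite article also signals a new referent).

a ceramic canister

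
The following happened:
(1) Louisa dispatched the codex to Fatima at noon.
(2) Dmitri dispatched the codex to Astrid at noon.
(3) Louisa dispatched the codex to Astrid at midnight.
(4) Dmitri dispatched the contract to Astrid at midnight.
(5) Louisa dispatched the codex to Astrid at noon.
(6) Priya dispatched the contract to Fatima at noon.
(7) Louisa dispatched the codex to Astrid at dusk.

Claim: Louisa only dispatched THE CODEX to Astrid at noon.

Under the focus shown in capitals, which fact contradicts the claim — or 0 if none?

The capitals mark "the codex" as focus. So "only" rules out other things, with the rest (Louisa as agent and Astrid as recipient and at noon as setting) as background.
No fact matches Louisa as agent and Astrid as recipient and at noon as setting with a different thing — every other fact differs on at least one backgrounded slot. So no fact refutes it.

0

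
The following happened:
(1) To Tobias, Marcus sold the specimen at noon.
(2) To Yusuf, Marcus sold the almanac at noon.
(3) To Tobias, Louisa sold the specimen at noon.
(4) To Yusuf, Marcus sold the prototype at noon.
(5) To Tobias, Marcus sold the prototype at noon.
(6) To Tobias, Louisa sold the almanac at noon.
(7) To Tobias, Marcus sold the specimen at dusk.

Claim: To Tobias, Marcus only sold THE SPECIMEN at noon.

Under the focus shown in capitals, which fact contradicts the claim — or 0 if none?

5

Focus (in capitals) is "the specimen" — the thing. "Only" excludes alternative things while holding fixed same agent, recipient, setting (Marcus / Tobias / at noon).
Fact (5) shares the background but differs in thing (the prototype) — a counterexample.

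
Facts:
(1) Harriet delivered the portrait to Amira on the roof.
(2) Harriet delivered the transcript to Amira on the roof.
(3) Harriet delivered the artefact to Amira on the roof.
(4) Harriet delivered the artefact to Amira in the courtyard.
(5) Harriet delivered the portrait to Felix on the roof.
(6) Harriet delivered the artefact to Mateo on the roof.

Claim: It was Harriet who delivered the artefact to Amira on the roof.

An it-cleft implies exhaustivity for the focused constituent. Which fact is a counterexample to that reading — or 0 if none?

The cleft puts "Harriet" in focus and presupposes the open proposition with same thing, recipient, setting (the artefact / Amira / on the roof).
Exhaustivity: Harriet is the only agent satisfying that background.
Every other fact differs from the presupposition on some backgrounded slot, so none challenges the exhaustivity.

0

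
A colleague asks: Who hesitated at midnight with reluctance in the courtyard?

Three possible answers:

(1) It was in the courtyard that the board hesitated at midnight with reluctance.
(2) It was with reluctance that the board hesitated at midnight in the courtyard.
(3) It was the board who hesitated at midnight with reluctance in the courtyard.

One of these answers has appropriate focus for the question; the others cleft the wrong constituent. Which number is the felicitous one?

3

The question word "who" targets the subject (agent).
Option (1) clefts "in the courtyard" — the location, not what was asked.
Option (2) clefts "with reluctance" — the manner, not what was asked.
Option (3) clefts "the board" — that matches what the question asks about.
So the congruent reply is (3).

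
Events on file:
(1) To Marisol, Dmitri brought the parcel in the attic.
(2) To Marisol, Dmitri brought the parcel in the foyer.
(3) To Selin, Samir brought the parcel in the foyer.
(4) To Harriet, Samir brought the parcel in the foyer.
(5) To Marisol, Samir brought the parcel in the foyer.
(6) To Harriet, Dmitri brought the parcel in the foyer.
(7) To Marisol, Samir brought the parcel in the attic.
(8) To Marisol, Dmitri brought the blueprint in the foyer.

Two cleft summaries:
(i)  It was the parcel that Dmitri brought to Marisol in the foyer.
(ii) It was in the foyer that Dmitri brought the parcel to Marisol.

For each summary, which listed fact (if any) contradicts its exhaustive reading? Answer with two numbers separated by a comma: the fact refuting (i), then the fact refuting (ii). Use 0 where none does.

8, 1

Summary (i) focuses "the parcel" (the thing); background agent = Dmitri, recipient = Marisol, setting = in the foyer. Fact (8) matches that background with thing = the blueprint — refutes (i).
Summary (ii) focuses "in the foyer" (the setting); background agent = Dmitri, thing = the parcel, recipient = Marisol. Fact (1) matches that background with setting = in the attic — refutes (ii).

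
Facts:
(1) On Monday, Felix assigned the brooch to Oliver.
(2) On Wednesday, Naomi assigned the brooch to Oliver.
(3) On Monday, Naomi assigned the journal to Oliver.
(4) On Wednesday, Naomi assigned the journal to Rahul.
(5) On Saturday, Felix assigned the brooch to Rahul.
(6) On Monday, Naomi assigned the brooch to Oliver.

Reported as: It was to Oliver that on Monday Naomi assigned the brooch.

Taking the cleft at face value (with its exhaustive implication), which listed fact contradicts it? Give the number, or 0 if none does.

0

Focus of the cleft: "Oliver" (the recipient). Presupposed background: agent = Naomi, thing = the brooch, setting = on Monday.
The exhaustive reading says no other recipient fits that background.
No listed fact matches the background with a different recipient. Exhaustivity holds.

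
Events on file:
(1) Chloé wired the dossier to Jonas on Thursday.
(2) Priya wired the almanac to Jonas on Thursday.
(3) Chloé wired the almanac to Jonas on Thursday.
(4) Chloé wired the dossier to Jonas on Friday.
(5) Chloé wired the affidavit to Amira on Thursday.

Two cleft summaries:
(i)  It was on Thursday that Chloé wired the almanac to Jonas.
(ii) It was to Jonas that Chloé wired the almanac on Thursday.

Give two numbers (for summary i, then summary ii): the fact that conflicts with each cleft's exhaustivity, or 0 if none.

Summary (i) focuses "on Thursday" (the setting); background Chloé as agent and the almanac as thing and Jonas as recipient. No fact matches that background with a different setting, so 0.
Summary (ii) focuses "Jonas" (the recipient); background Chloé as agent and the almanac as thing and on Thursday as setting. No fact matches that background with a different recipient, so 0.

0, 0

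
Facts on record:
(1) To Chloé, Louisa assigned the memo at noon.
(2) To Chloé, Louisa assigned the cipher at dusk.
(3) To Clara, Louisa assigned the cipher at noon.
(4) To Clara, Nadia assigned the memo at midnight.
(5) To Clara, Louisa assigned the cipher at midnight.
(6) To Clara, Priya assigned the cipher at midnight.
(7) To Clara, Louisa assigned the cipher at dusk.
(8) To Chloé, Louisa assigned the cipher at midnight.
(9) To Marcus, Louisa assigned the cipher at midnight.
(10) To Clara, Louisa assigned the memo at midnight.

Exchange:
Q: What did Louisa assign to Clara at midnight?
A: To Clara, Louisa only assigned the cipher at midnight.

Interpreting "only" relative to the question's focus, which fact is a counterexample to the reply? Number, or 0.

The question "What did ...?" targets the thing, so in the reply the focus falls on "the cipher".
So "only" ranges over things; the rest (same agent, recipient, setting (Louisa / Clara / at midnight)) is presupposed.
Fact (10) keeps same agent, recipient, setting (Louisa / Clara / at midnight) but has thing = the memo; that refutes the reply.
(Fact (8) would refute a reading with focus on the recipient — but that is not what the question asks.)

10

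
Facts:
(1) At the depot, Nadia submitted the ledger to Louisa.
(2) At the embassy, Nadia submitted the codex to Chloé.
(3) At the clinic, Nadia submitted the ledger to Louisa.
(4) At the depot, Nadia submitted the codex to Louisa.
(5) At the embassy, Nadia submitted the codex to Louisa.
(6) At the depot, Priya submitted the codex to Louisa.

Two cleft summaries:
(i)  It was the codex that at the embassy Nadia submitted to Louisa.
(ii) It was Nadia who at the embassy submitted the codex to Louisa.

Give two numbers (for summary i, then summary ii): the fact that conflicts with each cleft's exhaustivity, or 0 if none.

0, 0

Summary (i) focuses "the codex" (the thing); background agent = Nadia, recipient = Louisa, setting = at the embassy. No fact matches that background with a different thing, so 0.
Summary (ii) focuses "Nadia" (the agent); background thing = the codex, recipient = Louisa, setting = at the embassy. No fact matches that background with a different agent, so 0.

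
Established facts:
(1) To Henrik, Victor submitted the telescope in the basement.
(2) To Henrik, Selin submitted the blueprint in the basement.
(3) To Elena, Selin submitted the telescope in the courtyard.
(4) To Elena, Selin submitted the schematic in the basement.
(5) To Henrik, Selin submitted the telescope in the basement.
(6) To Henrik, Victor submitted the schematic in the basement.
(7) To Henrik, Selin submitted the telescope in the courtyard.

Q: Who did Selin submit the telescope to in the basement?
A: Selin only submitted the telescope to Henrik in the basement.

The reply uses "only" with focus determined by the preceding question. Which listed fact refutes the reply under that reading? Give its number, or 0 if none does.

0

Answering "Who did ... to ...?" puts focus on the recipient — here, "Henrik".
So "only" ranges over recipients; the rest (same agent, thing, setting (Selin / the telescope / in the basement)) is presupposed.
No fact keeps same agent, thing, setting (Selin / the telescope / in the basement) while changing the recipient; every other fact differs on something backgrounded. The reply stands.
(Fact (2) would refute a reading with focus on the thing — but that is not what the question asks.)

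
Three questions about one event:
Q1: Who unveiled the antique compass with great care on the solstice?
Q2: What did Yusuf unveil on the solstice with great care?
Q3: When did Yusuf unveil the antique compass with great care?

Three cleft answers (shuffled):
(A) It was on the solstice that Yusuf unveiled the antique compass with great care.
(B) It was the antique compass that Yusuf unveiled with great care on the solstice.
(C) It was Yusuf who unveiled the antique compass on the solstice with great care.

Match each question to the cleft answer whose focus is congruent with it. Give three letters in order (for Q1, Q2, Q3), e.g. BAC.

Q1 asks about the subject (agent); cleft (C) focuses "Yusuf", which is the subject (agent) — so Q1 → C.
Q2 asks about the direct object; cleft (B) focuses "the antique compass", which is the direct object — so Q2 → B.
Q3 asks about the time; cleft (A) focuses "on the solstice", which is the time — so Q3 → A.
Mapping: Q1→C, Q2→B, Q3→A.

CBA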